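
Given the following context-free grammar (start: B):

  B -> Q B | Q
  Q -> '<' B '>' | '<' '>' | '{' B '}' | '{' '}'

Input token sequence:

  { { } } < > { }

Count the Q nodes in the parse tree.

[B [Q { [B [Q { }]] }] [B [Q < >] [B [Q { }]]]]

4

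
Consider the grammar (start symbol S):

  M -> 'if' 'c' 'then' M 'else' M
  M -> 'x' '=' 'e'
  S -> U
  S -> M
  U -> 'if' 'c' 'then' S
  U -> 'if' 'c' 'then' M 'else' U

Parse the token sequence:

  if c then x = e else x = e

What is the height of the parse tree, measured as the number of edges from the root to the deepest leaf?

[S [M if c then [M x = e] else [M x = e]]]

3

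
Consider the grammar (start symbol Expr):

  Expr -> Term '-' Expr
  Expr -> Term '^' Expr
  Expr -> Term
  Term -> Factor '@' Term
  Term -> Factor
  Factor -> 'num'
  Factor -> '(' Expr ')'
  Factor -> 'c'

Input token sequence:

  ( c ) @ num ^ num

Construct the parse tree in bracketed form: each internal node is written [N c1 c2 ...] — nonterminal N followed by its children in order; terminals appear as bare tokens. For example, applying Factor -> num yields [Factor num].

Expr
Term ^ Expr
Factor @ Term ^ Expr
( Expr ) @ Term ^ Expr
( Term ) @ Term ^ Expr
( Factor ) @ Term ^ Expr
( c ) @ Term ^ Expr
( c ) @ Factor ^ Expr
( c ) @ num ^ Expr
( c ) @ num ^ Term
( c ) @ num ^ Factor
( c ) @ num ^ num

[Expr [Term [Factor ( [Expr [Term [Factor c]]] )] @ [Term [Factor num]]] ^ [Expr [Term [Factor num]]]]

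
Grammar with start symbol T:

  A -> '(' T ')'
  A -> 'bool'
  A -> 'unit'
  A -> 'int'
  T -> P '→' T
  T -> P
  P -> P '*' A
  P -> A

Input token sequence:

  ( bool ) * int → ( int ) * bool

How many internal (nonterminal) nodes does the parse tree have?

16

[T [P [P [A ( [T [P [A bool]]] )]] * [A int]] → [T [P [P [A ( [T [P [A int]]] )]] * [A bool]]]]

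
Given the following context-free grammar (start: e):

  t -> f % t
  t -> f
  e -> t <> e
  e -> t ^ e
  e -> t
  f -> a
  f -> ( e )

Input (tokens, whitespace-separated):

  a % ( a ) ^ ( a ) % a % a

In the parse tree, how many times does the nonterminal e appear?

[e [t [f a] % [t [f ( [e [t [f a]]] )]]] ^ [e [t [f ( [e [t [f a]]] )] % [t [f a] % [t [f a]]]]]]

4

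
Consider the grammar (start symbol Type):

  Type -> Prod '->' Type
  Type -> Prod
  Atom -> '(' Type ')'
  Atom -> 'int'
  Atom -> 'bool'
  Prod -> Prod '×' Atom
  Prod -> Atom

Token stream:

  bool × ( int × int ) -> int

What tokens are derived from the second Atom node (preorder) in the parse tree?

( int × int )

[Type [Prod [Prod [Atom bool]] × [Atom ( [Type [Prod [Prod [Atom int]] × [Atom int]]] )]] -> [Type [Prod [Atom int]]]]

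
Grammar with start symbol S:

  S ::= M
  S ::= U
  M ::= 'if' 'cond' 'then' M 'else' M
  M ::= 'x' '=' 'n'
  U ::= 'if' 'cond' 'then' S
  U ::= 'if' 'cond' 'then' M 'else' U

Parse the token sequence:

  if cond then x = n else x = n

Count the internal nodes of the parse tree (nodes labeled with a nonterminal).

4

[S [M if cond then [M x = n] else [M x = n]]]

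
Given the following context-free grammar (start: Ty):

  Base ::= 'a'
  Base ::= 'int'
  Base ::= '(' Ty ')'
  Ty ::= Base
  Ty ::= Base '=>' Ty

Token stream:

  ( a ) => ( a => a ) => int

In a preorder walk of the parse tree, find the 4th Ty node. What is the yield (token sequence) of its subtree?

[Ty [Base ( [Ty [Base a]] )] => [Ty [Base ( [Ty [Base a] => [Ty [Base a]]] )] => [Ty [Base int]]]]

a => a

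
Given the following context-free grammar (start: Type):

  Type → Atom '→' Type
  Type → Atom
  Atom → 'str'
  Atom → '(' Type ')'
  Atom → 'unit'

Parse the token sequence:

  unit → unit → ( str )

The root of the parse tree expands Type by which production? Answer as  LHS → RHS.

[Type [Atom unit] → [Type [Atom unit] → [Type [Atom ( [Type [Atom str]] )]]]]

Type → Atom '→' Type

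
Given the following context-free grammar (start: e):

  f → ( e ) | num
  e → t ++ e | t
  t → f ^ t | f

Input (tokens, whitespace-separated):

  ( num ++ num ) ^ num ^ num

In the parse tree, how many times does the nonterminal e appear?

[e [t [f ( [e [t [f num]] ++ [e [t [f num]]]] )] ^ [t [f num] ^ [t [f num]]]]]

3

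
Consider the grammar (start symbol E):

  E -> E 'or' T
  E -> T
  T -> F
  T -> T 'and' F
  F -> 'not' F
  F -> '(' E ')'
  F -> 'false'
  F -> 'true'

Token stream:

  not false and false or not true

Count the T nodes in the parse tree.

3

[E [E [T [T [F not [F false]]] and [F false]]] or [T [F not [F true]]]]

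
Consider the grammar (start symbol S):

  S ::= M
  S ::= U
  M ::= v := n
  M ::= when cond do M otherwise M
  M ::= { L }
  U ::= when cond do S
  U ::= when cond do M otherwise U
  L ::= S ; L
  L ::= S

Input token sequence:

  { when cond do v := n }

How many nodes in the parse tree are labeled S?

3

[S [M { [L [S [U when cond do [S [M v := n]]]]] }]]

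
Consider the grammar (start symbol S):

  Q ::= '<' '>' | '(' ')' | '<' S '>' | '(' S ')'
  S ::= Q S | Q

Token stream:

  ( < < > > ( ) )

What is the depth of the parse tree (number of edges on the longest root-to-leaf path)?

[S [Q ( [S [Q < [S [Q < >]] >] [S [Q ( )]]] )]]

6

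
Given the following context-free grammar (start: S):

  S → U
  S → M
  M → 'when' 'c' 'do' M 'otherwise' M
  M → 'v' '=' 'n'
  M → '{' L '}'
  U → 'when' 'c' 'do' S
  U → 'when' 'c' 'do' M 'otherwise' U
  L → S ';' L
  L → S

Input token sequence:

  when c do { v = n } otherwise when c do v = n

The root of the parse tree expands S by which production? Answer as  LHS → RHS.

S → U

[S [U when c do [M { [L [S [M v = n]]] }] otherwise [U when c do [S [M v = n]]]]]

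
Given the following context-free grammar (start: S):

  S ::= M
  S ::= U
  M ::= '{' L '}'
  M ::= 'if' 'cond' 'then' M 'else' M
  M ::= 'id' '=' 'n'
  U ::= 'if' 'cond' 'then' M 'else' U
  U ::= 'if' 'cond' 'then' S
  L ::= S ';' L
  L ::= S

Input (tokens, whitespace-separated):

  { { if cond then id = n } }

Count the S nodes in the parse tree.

4

[S [M { [L [S [M { [L [S [U if cond then [S [M id = n]]]]] }]]] }]]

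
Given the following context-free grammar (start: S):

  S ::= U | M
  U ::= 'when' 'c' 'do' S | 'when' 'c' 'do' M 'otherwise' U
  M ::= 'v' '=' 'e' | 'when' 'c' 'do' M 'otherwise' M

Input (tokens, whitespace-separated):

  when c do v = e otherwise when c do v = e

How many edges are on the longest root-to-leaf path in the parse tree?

5

[S [U when c do [M v = e] otherwise [U when c do [S [M v = e]]]]]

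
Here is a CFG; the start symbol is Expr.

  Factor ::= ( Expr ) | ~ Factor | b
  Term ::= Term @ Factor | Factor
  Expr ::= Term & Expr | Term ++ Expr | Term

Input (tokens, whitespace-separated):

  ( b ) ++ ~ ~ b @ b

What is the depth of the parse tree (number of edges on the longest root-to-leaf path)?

[Expr [Term [Factor ( [Expr [Term [Factor b]]] )]] ++ [Expr [Term [Term [Factor ~ [Factor ~ [Factor b]]]] @ [Factor b]]]]

7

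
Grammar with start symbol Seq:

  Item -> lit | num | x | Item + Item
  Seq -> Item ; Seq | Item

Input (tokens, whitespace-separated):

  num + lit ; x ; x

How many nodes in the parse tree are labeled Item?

[Seq [Item [Item num] + [Item lit]] ; [Seq [Item x] ; [Seq [Item x]]]]

5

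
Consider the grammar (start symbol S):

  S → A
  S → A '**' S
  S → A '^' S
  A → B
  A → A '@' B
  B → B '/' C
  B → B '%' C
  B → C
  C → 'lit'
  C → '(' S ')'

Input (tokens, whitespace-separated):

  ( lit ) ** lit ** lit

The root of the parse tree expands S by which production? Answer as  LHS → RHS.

S → A '**' S

[S [A [B [C ( [S [A [B [C lit]]]] )]]] ** [S [A [B [C lit]]] ** [S [A [B [C lit]]]]]]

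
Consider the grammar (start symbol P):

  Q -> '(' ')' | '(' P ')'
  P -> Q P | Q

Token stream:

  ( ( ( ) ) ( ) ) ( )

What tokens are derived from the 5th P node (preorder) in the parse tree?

[P [Q ( [P [Q ( [P [Q ( )]] )] [P [Q ( )]]] )] [P [Q ( )]]]

( )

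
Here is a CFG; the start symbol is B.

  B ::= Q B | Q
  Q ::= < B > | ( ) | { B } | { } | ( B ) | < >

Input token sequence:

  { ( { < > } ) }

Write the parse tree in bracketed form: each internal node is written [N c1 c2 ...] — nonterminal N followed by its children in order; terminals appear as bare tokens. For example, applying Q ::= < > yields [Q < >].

B
Q
{ B }
{ Q }
{ ( B ) }
{ ( Q ) }
{ ( { B } ) }
{ ( { Q } ) }
{ ( { < > } ) }

[B [Q { [B [Q ( [B [Q { [B [Q < >]] }]] )]] }]]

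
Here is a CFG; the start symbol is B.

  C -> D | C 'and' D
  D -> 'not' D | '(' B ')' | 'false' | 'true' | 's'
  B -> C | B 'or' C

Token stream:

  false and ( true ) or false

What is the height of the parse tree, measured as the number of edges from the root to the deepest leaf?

[B [B [C [C [D false]] and [D ( [B [C [D true]]] )]]] or [C [D false]]]

7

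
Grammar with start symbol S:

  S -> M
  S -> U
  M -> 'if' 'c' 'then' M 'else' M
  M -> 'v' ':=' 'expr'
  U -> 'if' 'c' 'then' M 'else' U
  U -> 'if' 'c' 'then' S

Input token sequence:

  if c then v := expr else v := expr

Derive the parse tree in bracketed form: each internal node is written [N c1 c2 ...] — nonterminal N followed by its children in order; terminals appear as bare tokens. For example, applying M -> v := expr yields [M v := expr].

S
M
if c then M else M
if c then v := expr else M
if c then v := expr else v := expr

[S [M if c then [M v := expr] else [M v := expr]]]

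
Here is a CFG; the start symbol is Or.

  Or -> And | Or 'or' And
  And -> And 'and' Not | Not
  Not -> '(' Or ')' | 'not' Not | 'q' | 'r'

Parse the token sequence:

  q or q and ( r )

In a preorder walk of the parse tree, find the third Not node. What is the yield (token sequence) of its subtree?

( r )

[Or [Or [And [Not q]]] or [And [And [Not q]] and [Not ( [Or [And [Not r]]] )]]]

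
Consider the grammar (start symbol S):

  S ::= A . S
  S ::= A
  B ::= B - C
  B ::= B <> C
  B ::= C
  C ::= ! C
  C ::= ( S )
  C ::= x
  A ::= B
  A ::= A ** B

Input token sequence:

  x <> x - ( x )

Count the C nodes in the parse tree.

[S [A [B [B [B [C x]] <> [C x]] - [C ( [S [A [B [C x]]]] )]]]]

4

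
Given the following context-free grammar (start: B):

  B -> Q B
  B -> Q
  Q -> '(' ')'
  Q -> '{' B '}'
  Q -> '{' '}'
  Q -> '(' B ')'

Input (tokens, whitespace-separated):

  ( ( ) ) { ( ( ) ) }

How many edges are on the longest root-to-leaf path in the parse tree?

[B [Q ( [B [Q ( )]] )] [B [Q { [B [Q ( [B [Q ( )]] )]] }]]]

7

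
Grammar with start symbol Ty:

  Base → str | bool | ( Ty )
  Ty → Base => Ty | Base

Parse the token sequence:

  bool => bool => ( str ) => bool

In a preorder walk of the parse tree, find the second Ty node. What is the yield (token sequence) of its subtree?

[Ty [Base bool] => [Ty [Base bool] => [Ty [Base ( [Ty [Base str]] )] => [Ty [Base bool]]]]]

bool => ( str ) => bool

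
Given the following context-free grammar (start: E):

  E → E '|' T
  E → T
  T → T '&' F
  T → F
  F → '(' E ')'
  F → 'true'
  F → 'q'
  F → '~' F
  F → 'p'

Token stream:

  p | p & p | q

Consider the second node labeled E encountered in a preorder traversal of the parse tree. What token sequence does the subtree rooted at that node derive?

p | p & p

[E [E [E [T [F p]]] | [T [T [F p]] & [F p]]] | [T [F q]]]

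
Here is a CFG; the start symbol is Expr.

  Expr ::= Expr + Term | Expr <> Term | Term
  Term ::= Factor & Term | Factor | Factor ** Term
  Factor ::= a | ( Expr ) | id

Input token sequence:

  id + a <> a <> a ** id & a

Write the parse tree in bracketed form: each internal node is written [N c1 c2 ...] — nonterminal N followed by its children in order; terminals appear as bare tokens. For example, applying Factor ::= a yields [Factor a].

[Expr [Expr [Expr [Expr [Term [Factor id]]] + [Term [Factor a]]] <> [Term [Factor a]]] <> [Term [Factor a] ** [Term [Factor id] & [Term [Factor a]]]]]

Expr
Expr <> Term
Expr <> Term <> Term
Expr + Term <> Term <> Term
Term + Term <> Term <> Term
Factor + Term <> Term <> Term
id + Term <> Term <> Term
id + Factor <> Term <> Term
id + a <> Term <> Term
id + a <> Factor <> Term
id + a <> a <> Term
id + a <> a <> Factor ** Term
id + a <> a <> a ** Term
id + a <> a <> a ** Factor & Term
id + a <> a <> a ** id & Term
id + a <> a <> a ** id & Factor
id + a <> a <> a ** id & a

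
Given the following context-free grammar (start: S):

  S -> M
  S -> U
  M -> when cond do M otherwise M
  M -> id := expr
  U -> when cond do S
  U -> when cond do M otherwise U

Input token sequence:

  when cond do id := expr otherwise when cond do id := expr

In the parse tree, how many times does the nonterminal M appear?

2

[S [U when cond do [M id := expr] otherwise [U when cond do [S [M id := expr]]]]]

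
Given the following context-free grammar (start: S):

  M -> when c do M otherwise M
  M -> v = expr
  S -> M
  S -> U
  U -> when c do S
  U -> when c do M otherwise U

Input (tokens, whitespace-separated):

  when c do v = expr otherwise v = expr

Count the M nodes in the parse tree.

[S [M when c do [M v = expr] otherwise [M v = expr]]]

3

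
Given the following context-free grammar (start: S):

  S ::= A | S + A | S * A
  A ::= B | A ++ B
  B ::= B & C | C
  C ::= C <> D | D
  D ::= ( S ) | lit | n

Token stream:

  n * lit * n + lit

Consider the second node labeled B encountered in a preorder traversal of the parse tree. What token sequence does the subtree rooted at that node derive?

lit

[S [S [S [S [A [B [C [D n]]]]] * [A [B [C [D lit]]]]] * [A [B [C [D n]]]]] + [A [B [C [D lit]]]]]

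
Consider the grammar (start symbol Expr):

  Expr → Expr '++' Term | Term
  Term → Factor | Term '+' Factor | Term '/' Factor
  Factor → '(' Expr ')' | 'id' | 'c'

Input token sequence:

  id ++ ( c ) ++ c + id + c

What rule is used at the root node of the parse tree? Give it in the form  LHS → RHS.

[Expr [Expr [Expr [Term [Factor id]]] ++ [Term [Factor ( [Expr [Term [Factor c]]] )]]] ++ [Term [Term [Term [Factor c]] + [Factor id]] + [Factor c]]]

Expr → Expr '++' Term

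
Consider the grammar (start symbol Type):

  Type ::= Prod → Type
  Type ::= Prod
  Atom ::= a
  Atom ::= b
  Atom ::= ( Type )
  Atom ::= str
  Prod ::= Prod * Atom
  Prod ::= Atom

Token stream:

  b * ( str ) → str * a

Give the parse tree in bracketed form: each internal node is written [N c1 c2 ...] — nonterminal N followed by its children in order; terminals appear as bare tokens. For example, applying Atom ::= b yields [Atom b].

Type
Prod → Type
Prod * Atom → Type
Atom * Atom → Type
b * Atom → Type
b * ( Type ) → Type
b * ( Prod ) → Type
b * ( Atom ) → Type
b * ( str ) → Type
b * ( str ) → Prod
b * ( str ) → Prod * Atom
b * ( str ) → Atom * Atom
b * ( str ) → str * Atom
b * ( str ) → str * a

[Type [Prod [Prod [Atom b]] * [Atom ( [Type [Prod [Atom str]]] )]] → [Type [Prod [Prod [Atom str]] * [Atom a]]]]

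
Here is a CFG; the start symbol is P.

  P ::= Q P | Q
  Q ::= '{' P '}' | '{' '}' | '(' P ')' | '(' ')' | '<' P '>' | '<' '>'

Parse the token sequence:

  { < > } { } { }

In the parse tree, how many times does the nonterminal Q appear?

[P [Q { [P [Q < >]] }] [P [Q { }] [P [Q { }]]]]

4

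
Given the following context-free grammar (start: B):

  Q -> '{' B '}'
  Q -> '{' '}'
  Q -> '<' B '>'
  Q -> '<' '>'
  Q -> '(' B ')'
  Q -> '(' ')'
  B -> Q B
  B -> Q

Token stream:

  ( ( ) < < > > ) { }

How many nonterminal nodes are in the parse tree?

10

[B [Q ( [B [Q ( )] [B [Q < [B [Q < >]] >]]] )] [B [Q { }]]]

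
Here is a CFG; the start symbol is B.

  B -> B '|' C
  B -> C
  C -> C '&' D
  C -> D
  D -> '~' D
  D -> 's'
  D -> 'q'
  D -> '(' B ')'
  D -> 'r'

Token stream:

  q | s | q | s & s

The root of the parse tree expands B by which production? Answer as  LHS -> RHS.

[B [B [B [B [C [D q]]] | [C [D s]]] | [C [D q]]] | [C [C [D s]] & [D s]]]

B -> B '|' C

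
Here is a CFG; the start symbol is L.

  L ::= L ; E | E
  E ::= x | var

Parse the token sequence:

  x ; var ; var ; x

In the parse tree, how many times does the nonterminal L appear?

[L [L [L [L [E x]] ; [E var]] ; [E var]] ; [E x]]

4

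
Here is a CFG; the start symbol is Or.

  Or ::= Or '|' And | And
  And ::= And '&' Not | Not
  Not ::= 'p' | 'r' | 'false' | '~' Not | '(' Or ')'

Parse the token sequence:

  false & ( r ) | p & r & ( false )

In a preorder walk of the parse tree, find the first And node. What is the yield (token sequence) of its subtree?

false & ( r )

[Or [Or [And [And [Not false]] & [Not ( [Or [And [Not r]]] )]]] | [And [And [And [Not p]] & [Not r]] & [Not ( [Or [And [Not false]]] )]]]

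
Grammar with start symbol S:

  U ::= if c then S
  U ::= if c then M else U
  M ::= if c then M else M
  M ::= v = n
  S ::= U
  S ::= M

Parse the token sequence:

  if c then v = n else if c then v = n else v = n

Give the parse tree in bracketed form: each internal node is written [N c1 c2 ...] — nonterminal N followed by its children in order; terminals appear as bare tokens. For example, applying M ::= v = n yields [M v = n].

S
M
if c then M else M
if c then v = n else M
if c then v = n else if c then M else M
if c then v = n else if c then v = n else M
if c then v = n else if c then v = n else v = n

[S [M if c then [M v = n] else [M if c then [M v = n] else [M v = n]]]]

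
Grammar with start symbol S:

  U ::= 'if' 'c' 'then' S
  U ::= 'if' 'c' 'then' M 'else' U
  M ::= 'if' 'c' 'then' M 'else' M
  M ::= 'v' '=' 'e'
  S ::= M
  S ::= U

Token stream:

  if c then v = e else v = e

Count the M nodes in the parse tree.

3

[S [M if c then [M v = e] else [M v = e]]]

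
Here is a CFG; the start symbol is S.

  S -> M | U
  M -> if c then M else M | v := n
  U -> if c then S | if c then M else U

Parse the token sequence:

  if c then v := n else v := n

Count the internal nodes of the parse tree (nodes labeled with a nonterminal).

[S [M if c then [M v := n] else [M v := n]]]

4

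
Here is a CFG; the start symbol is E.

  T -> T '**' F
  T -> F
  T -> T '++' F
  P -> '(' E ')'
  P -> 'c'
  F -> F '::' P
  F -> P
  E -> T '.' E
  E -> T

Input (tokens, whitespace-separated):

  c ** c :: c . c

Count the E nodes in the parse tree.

2

[E [T [T [F [P c]]] ** [F [F [P c]] :: [P c]]] . [E [T [F [P c]]]]]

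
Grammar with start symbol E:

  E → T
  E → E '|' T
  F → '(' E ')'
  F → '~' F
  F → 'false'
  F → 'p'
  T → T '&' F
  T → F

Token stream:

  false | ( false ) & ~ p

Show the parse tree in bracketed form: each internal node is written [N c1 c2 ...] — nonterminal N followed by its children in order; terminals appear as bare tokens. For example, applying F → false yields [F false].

[E [E [T [F false]]] | [T [T [F ( [E [T [F false]]] )]] & [F ~ [F p]]]]

E
E | T
T | T
F | T
false | T
false | T & F
false | F & F
false | ( E ) & F
false | ( T ) & F
false | ( F ) & F
false | ( false ) & F
false | ( false ) & ~ F
false | ( false ) & ~ p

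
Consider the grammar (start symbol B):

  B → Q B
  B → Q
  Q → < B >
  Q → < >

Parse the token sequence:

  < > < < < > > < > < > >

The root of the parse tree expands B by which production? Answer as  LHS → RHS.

B → Q B

[B [Q < >] [B [Q < [B [Q < [B [Q < >]] >] [B [Q < >] [B [Q < >]]]] >]]]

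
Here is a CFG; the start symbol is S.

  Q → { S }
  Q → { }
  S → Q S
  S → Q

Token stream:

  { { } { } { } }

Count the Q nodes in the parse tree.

4

[S [Q { [S [Q { }] [S [Q { }] [S [Q { }]]]] }]]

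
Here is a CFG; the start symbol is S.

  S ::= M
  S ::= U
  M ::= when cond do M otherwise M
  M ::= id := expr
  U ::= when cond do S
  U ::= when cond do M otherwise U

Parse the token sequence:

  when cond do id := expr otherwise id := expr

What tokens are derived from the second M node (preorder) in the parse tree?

id := expr

[S [M when cond do [M id := expr] otherwise [M id := expr]]]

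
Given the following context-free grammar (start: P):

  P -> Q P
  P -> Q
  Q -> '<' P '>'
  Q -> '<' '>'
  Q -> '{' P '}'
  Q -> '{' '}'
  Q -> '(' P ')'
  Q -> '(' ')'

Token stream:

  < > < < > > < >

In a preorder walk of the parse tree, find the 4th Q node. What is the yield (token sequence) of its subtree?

< >

[P [Q < >] [P [Q < [P [Q < >]] >] [P [Q < >]]]]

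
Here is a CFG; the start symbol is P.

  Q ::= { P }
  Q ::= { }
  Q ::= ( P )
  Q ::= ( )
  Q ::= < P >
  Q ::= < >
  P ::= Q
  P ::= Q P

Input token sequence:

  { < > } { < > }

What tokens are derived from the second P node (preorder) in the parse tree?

< >

[P [Q { [P [Q < >]] }] [P [Q { [P [Q < >]] }]]]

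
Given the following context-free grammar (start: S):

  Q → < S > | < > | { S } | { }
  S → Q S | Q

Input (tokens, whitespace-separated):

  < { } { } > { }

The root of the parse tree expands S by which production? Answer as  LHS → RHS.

S → Q S

[S [Q < [S [Q { }] [S [Q { }]]] >] [S [Q { }]]]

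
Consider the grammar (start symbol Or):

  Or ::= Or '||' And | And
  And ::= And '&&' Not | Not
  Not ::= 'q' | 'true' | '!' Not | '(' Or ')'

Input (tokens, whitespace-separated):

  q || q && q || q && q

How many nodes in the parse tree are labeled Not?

5

[Or [Or [Or [And [Not q]]] || [And [And [Not q]] && [Not q]]] || [And [And [Not q]] && [Not q]]]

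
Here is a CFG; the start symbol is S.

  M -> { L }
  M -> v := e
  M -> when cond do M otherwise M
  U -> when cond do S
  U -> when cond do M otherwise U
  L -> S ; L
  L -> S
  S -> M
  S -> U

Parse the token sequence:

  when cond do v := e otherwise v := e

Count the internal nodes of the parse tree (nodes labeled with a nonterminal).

4

[S [M when cond do [M v := e] otherwise [M v := e]]]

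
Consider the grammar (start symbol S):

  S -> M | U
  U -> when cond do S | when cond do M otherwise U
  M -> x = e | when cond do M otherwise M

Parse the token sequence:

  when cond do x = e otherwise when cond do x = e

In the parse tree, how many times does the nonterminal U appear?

2

[S [U when cond do [M x = e] otherwise [U when cond do [S [M x = e]]]]]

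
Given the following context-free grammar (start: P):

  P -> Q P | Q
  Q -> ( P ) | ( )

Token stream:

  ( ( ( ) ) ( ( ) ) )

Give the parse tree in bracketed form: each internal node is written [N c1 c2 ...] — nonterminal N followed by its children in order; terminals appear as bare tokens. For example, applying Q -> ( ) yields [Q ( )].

[P [Q ( [P [Q ( [P [Q ( )]] )] [P [Q ( [P [Q ( )]] )]]] )]]

P
Q
( P )
( Q P )
( ( P ) P )
( ( Q ) P )
( ( ( ) ) P )
( ( ( ) ) Q )
( ( ( ) ) ( P ) )
( ( ( ) ) ( Q ) )
( ( ( ) ) ( ( ) ) )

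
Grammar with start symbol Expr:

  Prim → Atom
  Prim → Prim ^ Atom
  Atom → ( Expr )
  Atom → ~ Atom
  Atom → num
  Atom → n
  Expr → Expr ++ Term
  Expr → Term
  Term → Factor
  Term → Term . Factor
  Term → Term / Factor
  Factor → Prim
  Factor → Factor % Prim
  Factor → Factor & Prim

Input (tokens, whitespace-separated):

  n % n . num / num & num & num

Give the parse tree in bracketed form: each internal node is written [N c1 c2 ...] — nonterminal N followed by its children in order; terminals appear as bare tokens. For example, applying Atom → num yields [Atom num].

[Expr [Term [Term [Term [Factor [Factor [Prim [Atom n]]] % [Prim [Atom n]]]] . [Factor [Prim [Atom num]]]] / [Factor [Factor [Factor [Prim [Atom num]]] & [Prim [Atom num]]] & [Prim [Atom num]]]]]

Expr
Term
Term / Factor
Term . Factor / Factor
Factor . Factor / Factor
Factor % Prim . Factor / Factor
Prim % Prim . Factor / Factor
Atom % Prim . Factor / Factor
n % Prim . Factor / Factor
n % Atom . Factor / Factor
n % n . Factor / Factor
n % n . Prim / Factor
n % n . Atom / Factor
n % n . num / Factor
n % n . num / Factor & Prim
n % n . num / Factor & Prim & Prim
n % n . num / Prim & Prim & Prim
n % n . num / Atom & Prim & Prim
n % n . num / num & Prim & Prim
n % n . num / num & Atom & Prim
n % n . num / num & num & Prim
n % n . num / num & num & Atom
n % n . num / num & num & num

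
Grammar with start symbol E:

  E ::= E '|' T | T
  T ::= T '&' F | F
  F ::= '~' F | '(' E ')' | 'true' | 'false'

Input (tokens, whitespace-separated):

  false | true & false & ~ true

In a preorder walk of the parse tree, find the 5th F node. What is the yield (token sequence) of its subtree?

true

[E [E [T [F false]]] | [T [T [T [F true]] & [F false]] & [F ~ [F true]]]]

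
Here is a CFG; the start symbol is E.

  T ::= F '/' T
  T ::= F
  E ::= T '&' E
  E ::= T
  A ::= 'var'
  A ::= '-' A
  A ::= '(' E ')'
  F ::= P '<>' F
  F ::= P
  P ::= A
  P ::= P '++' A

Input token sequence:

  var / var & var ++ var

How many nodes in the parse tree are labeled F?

[E [T [F [P [A var]]] / [T [F [P [A var]]]]] & [E [T [F [P [P [A var]] ++ [A var]]]]]]

3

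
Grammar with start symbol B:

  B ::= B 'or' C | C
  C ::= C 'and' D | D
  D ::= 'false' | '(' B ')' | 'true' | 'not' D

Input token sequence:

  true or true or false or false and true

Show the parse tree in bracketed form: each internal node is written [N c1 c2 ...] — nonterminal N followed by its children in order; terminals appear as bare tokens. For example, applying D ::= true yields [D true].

[B [B [B [B [C [D true]]] or [C [D true]]] or [C [D false]]] or [C [C [D false]] and [D true]]]

B
B or C
B or C or C
B or C or C or C
C or C or C or C
D or C or C or C
true or C or C or C
true or D or C or C
true or true or C or C
true or true or D or C
true or true or false or C
true or true or false or C and D
true or true or false or D and D
true or true or false or false and D
true or true or false or false and true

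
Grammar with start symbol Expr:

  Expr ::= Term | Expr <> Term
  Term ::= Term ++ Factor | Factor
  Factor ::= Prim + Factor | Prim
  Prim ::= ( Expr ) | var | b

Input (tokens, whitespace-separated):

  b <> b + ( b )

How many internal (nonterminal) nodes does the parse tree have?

[Expr [Expr [Term [Factor [Prim b]]]] <> [Term [Factor [Prim b] + [Factor [Prim ( [Expr [Term [Factor [Prim b]]]] )]]]]]

14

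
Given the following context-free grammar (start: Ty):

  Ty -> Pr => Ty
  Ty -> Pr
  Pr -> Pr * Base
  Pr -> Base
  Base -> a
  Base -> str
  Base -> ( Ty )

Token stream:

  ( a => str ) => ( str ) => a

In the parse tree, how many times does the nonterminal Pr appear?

6

[Ty [Pr [Base ( [Ty [Pr [Base a]] => [Ty [Pr [Base str]]]] )]] => [Ty [Pr [Base ( [Ty [Pr [Base str]]] )]] => [Ty [Pr [Base a]]]]]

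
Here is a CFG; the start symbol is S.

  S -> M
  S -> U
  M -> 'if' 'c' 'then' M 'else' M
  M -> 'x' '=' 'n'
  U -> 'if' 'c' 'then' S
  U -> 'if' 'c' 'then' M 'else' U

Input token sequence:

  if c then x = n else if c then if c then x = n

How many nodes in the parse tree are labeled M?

[S [U if c then [M x = n] else [U if c then [S [U if c then [S [M x = n]]]]]]]

2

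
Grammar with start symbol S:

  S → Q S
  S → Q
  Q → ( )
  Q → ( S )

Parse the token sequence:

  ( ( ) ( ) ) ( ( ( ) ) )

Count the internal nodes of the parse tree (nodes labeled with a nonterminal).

[S [Q ( [S [Q ( )] [S [Q ( )]]] )] [S [Q ( [S [Q ( [S [Q ( )]] )]] )]]]

12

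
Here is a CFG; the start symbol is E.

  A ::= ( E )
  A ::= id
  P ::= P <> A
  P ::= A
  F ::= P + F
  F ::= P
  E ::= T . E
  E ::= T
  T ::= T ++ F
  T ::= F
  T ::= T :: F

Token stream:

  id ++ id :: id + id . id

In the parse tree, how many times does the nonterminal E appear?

[E [T [T [T [F [P [A id]]]] ++ [F [P [A id]]]] :: [F [P [A id]] + [F [P [A id]]]]] . [E [T [F [P [A id]]]]]]

2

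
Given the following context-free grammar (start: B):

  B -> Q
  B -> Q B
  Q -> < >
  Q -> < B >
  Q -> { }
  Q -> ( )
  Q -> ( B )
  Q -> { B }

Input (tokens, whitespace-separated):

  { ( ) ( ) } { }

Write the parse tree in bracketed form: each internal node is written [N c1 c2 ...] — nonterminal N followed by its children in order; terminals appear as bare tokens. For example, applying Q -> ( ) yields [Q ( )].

[B [Q { [B [Q ( )] [B [Q ( )]]] }] [B [Q { }]]]

B
Q B
{ B } B
{ Q B } B
{ ( ) B } B
{ ( ) Q } B
{ ( ) ( ) } B
{ ( ) ( ) } Q
{ ( ) ( ) } { }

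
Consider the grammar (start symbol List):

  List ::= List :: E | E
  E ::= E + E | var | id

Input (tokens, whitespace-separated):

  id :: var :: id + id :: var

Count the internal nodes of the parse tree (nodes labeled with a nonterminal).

10

[List [List [List [List [E id]] :: [E var]] :: [E [E id] + [E id]]] :: [E var]]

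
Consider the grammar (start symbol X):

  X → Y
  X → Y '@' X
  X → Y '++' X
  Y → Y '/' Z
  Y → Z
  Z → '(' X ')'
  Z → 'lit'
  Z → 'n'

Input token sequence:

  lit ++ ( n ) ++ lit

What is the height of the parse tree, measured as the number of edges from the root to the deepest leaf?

[X [Y [Z lit]] ++ [X [Y [Z ( [X [Y [Z n]]] )]] ++ [X [Y [Z lit]]]]]

7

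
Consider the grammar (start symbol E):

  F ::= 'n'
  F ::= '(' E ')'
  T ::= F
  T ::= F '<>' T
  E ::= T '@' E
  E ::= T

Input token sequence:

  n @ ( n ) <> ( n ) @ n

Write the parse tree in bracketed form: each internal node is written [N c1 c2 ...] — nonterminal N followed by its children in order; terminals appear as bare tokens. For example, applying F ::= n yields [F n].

E
T @ E
F @ E
n @ E
n @ T @ E
n @ F <> T @ E
n @ ( E ) <> T @ E
n @ ( T ) <> T @ E
n @ ( F ) <> T @ E
n @ ( n ) <> T @ E
n @ ( n ) <> F @ E
n @ ( n ) <> ( E ) @ E
n @ ( n ) <> ( T ) @ E
n @ ( n ) <> ( F ) @ E
n @ ( n ) <> ( n ) @ E
n @ ( n ) <> ( n ) @ T
n @ ( n ) <> ( n ) @ F
n @ ( n ) <> ( n ) @ n

[E [T [F n]] @ [E [T [F ( [E [T [F n]]] )] <> [T [F ( [E [T [F n]]] )]]] @ [E [T [F n]]]]]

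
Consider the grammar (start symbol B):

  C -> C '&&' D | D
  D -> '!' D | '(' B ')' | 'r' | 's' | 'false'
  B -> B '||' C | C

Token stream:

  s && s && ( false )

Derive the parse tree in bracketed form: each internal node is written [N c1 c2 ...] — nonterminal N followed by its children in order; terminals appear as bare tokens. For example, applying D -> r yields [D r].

B
C
C && D
C && D && D
D && D && D
s && D && D
s && s && D
s && s && ( B )
s && s && ( C )
s && s && ( D )
s && s && ( false )

[B [C [C [C [D s]] && [D s]] && [D ( [B [C [D false]]] )]]]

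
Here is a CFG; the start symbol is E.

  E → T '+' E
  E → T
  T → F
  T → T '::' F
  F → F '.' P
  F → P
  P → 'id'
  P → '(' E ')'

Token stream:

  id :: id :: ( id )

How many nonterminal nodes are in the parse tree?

[E [T [T [T [F [P id]]] :: [F [P id]]] :: [F [P ( [E [T [F [P id]]]] )]]]]

14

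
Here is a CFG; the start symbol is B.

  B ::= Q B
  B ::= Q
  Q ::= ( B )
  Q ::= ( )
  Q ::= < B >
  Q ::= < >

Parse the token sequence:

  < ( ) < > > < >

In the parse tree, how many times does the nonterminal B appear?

[B [Q < [B [Q ( )] [B [Q < >]]] >] [B [Q < >]]]

4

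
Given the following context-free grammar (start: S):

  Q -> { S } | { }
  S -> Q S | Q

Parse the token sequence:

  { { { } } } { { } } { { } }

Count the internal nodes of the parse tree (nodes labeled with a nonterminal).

14

[S [Q { [S [Q { [S [Q { }]] }]] }] [S [Q { [S [Q { }]] }] [S [Q { [S [Q { }]] }]]]]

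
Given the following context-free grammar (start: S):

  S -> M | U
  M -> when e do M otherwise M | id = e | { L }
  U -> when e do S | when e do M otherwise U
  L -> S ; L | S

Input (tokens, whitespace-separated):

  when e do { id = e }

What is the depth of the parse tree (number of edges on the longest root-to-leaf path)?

7

[S [U when e do [S [M { [L [S [M id = e]]] }]]]]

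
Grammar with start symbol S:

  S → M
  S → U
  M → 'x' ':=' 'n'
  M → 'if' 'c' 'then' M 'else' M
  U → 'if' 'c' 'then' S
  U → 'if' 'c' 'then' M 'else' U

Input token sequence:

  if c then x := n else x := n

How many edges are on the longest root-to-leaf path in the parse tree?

[S [M if c then [M x := n] else [M x := n]]]

3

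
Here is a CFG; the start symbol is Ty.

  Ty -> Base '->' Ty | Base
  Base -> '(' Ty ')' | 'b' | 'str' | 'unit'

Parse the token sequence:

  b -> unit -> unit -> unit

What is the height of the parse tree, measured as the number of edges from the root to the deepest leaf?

[Ty [Base b] -> [Ty [Base unit] -> [Ty [Base unit] -> [Ty [Base unit]]]]]

5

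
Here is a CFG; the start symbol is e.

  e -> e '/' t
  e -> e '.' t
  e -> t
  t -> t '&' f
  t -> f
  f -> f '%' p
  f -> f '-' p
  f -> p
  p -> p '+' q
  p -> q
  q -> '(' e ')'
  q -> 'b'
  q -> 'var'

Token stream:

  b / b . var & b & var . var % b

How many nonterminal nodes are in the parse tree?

31

[e [e [e [e [t [f [p [q b]]]]] / [t [f [p [q b]]]]] . [t [t [t [f [p [q var]]]] & [f [p [q b]]]] & [f [p [q var]]]]] . [t [f [f [p [q var]]] % [p [q b]]]]]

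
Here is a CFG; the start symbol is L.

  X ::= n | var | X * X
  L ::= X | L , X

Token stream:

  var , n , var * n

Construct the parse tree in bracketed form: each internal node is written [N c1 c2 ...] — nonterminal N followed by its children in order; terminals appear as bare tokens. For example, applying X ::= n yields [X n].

[L [L [L [X var]] , [X n]] , [X [X var] * [X n]]]

L
L , X
L , X , X
X , X , X
var , X , X
var , n , X
var , n , X * X
var , n , var * X
var , n , var * n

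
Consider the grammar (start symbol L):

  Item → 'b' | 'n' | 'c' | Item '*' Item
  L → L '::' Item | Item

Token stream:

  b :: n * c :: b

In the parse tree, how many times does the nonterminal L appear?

[L [L [L [Item b]] :: [Item [Item n] * [Item c]]] :: [Item b]]

3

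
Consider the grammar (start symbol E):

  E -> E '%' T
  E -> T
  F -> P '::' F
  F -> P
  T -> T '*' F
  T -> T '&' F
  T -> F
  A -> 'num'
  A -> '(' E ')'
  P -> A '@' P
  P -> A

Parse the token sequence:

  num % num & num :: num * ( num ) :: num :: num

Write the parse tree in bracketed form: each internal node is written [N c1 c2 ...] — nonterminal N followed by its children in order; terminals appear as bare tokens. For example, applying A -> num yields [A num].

[E [E [T [F [P [A num]]]]] % [T [T [T [F [P [A num]]]] & [F [P [A num]] :: [F [P [A num]]]]] * [F [P [A ( [E [T [F [P [A num]]]]] )]] :: [F [P [A num]] :: [F [P [A num]]]]]]]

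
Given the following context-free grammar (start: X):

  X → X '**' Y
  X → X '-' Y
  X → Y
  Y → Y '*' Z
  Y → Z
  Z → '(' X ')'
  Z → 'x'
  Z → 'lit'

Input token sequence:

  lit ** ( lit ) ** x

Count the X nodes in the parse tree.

[X [X [X [Y [Z lit]]] ** [Y [Z ( [X [Y [Z lit]]] )]]] ** [Y [Z x]]]

4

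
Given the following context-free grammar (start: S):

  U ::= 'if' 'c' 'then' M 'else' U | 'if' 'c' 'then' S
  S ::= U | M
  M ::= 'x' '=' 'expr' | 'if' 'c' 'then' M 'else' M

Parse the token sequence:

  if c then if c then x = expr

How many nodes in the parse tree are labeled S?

3

[S [U if c then [S [U if c then [S [M x = expr]]]]]]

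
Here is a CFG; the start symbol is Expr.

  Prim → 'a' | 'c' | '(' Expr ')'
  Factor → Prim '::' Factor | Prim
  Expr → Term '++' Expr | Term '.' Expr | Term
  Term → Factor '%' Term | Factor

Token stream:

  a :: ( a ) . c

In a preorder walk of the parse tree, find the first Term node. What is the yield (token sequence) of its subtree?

[Expr [Term [Factor [Prim a] :: [Factor [Prim ( [Expr [Term [Factor [Prim a]]]] )]]]] . [Expr [Term [Factor [Prim c]]]]]

a :: ( a )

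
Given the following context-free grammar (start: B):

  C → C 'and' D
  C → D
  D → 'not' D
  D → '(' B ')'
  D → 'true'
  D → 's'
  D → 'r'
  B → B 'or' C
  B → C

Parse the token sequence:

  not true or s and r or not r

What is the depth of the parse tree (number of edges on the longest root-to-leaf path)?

6

[B [B [B [C [D not [D true]]]] or [C [C [D s]] and [D r]]] or [C [D not [D r]]]]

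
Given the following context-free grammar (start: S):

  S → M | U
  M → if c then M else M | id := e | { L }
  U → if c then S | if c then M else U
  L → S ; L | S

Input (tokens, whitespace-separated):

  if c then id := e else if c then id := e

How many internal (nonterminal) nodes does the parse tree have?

6

[S [U if c then [M id := e] else [U if c then [S [M id := e]]]]]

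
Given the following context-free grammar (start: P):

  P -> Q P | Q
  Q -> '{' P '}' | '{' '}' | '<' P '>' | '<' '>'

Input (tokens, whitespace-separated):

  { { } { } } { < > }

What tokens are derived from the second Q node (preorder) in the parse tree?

{ }

[P [Q { [P [Q { }] [P [Q { }]]] }] [P [Q { [P [Q < >]] }]]]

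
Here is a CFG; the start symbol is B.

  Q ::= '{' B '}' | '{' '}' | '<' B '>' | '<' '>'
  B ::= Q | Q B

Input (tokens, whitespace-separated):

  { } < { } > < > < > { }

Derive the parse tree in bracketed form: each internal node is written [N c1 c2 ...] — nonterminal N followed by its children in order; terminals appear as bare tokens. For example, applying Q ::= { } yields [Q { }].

[B [Q { }] [B [Q < [B [Q { }]] >] [B [Q < >] [B [Q < >] [B [Q { }]]]]]]

B
Q B
{ } B
{ } Q B
{ } < B > B
{ } < Q > B
{ } < { } > B
{ } < { } > Q B
{ } < { } > < > B
{ } < { } > < > Q B
{ } < { } > < > < > B
{ } < { } > < > < > Q
{ } < { } > < > < > { }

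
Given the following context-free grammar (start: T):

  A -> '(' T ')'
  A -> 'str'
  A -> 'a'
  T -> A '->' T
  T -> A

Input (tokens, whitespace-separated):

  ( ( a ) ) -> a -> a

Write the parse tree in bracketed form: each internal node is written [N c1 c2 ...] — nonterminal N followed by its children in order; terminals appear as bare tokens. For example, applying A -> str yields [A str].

T
A -> T
( T ) -> T
( A ) -> T
( ( T ) ) -> T
( ( A ) ) -> T
( ( a ) ) -> T
( ( a ) ) -> A -> T
( ( a ) ) -> a -> T
( ( a ) ) -> a -> A
( ( a ) ) -> a -> a

[T [A ( [T [A ( [T [A a]] )]] )] -> [T [A a] -> [T [A a]]]]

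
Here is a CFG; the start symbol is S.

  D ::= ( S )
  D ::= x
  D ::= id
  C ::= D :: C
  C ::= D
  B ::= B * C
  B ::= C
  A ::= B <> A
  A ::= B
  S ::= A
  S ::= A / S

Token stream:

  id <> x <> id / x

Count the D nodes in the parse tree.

[S [A [B [C [D id]]] <> [A [B [C [D x]]] <> [A [B [C [D id]]]]]] / [S [A [B [C [D x]]]]]]

4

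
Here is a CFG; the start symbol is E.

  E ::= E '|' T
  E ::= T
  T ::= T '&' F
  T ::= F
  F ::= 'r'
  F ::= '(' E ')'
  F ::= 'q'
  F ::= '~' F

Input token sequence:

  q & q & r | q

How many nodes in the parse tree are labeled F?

4

[E [E [T [T [T [F q]] & [F q]] & [F r]]] | [T [F q]]]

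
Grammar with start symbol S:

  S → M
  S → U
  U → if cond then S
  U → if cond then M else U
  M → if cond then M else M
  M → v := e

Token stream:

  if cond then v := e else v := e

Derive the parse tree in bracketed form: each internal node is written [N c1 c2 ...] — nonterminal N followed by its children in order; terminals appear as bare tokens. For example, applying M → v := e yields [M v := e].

S
M
if cond then M else M
if cond then v := e else M
if cond then v := e else v := e

[S [M if cond then [M v := e] else [M v := e]]]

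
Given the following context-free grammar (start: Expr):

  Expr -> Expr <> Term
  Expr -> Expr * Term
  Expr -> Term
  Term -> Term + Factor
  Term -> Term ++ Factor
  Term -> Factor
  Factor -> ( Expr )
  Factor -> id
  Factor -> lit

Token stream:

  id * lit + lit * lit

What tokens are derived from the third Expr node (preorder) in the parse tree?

[Expr [Expr [Expr [Term [Factor id]]] * [Term [Term [Factor lit]] + [Factor lit]]] * [Term [Factor lit]]]

id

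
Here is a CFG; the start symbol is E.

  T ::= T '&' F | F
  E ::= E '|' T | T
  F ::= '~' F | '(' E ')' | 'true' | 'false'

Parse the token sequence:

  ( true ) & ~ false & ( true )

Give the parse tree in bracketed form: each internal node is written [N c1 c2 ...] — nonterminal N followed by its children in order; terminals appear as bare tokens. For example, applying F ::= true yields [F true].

[E [T [T [T [F ( [E [T [F true]]] )]] & [F ~ [F false]]] & [F ( [E [T [F true]]] )]]]

E
T
T & F
T & F & F
F & F & F
( E ) & F & F
( T ) & F & F
( F ) & F & F
( true ) & F & F
( true ) & ~ F & F
( true ) & ~ false & F
( true ) & ~ false & ( E )
( true ) & ~ false & ( T )
( true ) & ~ false & ( F )
( true ) & ~ false & ( true )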